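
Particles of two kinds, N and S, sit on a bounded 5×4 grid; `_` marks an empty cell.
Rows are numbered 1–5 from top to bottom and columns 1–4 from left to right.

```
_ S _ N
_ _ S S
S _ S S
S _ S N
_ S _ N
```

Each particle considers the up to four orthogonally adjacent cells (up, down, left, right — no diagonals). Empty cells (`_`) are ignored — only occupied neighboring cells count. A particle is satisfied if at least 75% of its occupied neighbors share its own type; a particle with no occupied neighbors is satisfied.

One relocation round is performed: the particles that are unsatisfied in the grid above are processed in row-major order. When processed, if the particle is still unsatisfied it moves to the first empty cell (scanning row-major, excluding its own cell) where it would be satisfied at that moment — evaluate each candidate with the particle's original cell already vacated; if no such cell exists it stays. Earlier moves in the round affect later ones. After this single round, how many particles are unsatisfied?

0

Initially unsatisfied (in order): (1,4), (2,4), (3,4), (4,3), (4,4).
  (1,4): no empty cell satisfies it; stays.
  (2,4) → (1,1).
  (3,4) → (2,1).
  (4,3) → (2,2).
  (4,4): now satisfied by earlier moves; stays.
Resulting grid:
S S _ N
S S S _
S _ S _
S _ _ N
_ S _ N
All satisfied now.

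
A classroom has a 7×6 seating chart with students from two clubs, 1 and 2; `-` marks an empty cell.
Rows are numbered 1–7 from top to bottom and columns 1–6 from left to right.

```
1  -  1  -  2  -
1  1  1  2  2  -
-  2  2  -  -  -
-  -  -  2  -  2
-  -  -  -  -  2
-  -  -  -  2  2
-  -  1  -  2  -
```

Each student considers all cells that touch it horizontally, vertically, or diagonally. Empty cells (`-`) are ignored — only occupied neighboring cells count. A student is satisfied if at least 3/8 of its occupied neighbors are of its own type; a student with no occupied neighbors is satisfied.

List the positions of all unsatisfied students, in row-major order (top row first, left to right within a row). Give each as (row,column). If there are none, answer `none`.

(3,2)

Row 1: (1,1)1 2/2 ok · (1,3)1 2/3 ok · (1,5)2 2/2 ok
Row 2: (2,1)1 2/3 ok · (2,2)1 4/6 ok · (2,3)1 2/5 ok · (2,4)2 3/5 ok · (2,5)2 2/2 ok
Row 3: (3,2)2 1/4 unhappy · (3,3)2 3/5 ok
Row 4: (4,4)2 1/1 ok · (4,6)2 1/1 ok
Row 5: (5,6)2 3/3 ok
Row 6: (6,5)2 3/3 ok · (6,6)2 3/3 ok
Row 7: (7,3)1 0/0 ok · (7,5)2 2/2 ok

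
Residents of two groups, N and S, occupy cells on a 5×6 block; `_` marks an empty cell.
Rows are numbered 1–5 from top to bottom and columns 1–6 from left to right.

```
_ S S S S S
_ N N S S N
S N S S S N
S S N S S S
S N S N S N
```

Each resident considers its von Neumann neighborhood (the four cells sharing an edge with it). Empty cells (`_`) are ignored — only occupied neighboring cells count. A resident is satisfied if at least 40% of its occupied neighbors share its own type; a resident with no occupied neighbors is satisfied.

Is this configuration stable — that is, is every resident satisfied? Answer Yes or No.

Row 1: (1,2)S 1/2 satisfied · (1,3)S 2/3 satisfied · (1,4)S 3/3 satisfied · (1,5)S 3/3 satisfied · (1,6)S 1/2 satisfied
Row 2: (2,2)N 2/3 satisfied · (2,3)N 1/4 not · (2,4)S 3/4 satisfied · (2,5)S 3/4 satisfied · (2,6)N 1/3 not
Row 3: (3,1)S 1/2 satisfied · (3,2)N 1/4 not · (3,3)S 1/4 not · (3,4)S 4/4 satisfied · (3,5)S 3/4 satisfied · (3,6)N 1/3 not
Row 4: (4,1)S 3/3 satisfied · (4,2)S 1/4 not · (4,3)N 0/4 not · (4,4)S 2/4 satisfied · (4,5)S 4/4 satisfied · (4,6)S 1/3 not
Row 5: (5,1)S 1/2 satisfied · (5,2)N 0/3 not · (5,3)S 0/3 not · (5,4)N 0/3 not · (5,5)S 1/3 not · (5,6)N 0/2 not
For instance (2,3) has only 1/4 same-type neighbors, below 2/5.

No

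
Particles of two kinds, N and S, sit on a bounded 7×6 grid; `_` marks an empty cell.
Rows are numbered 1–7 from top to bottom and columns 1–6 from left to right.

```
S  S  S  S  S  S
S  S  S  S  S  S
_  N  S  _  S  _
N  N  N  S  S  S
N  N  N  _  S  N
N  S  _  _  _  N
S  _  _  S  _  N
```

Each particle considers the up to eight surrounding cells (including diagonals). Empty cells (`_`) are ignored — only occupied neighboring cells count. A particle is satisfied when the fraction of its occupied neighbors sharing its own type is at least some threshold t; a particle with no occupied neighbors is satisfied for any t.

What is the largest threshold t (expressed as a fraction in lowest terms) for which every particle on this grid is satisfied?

(1,1)S 3/3
(1,2)S 5/5
(1,3)S 5/5
(1,4)S 5/5
(1,5)S 5/5
(1,6)S 3/3
(2,1)S 3/4
(2,2)S 6/7
(2,3)S 6/7
(2,4)S 7/7
(2,5)S 6/6
(2,6)S 4/4
(3,2)N 3/7
(3,3)S 4/7
(3,5)S 6/6
(4,1)N 4/4
(4,2)N 6/7
(4,3)N 4/6
(4,4)S 4/6
(4,5)S 4/5
(4,6)S 3/4
(5,1)N 4/5
(5,2)N 6/7
(5,3)N 3/5
(5,5)S 3/5
(5,6)N 1/4
(6,1)N 2/4
(6,2)S 1/5
(6,6)N 2/3
(7,1)S 1/2
(7,4)S — no occupied neighbors
(7,6)N 1/1
The smallest same-type fraction is 1/5 at (6,2), which reduces to 1/5. Any threshold above that leaves this particle unsatisfied.

1/5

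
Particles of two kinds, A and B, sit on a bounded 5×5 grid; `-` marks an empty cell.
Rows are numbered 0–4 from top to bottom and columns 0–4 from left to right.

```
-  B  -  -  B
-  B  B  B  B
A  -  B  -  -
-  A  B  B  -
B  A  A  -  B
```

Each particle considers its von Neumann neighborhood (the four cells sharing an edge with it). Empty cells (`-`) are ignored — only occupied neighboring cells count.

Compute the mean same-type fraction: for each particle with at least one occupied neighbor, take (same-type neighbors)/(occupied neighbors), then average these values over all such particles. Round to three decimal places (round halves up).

0.782

Row 0: (0,1)B 1/1 · (0,4)B 1/1
Row 1: (1,1)B 2/2 · (1,2)B 3/3 · (1,3)B 2/2 · (1,4)B 2/2
Row 2: (2,0)A — no occupied neighbors · (2,2)B 2/2
Row 3: (3,1)A 1/2 · (3,2)B 2/4 · (3,3)B 1/1
Row 4: (4,0)B 0/1 · (4,1)A 2/3 · (4,2)A 1/2 · (4,4)B — no occupied neighbors
Sum over 13 particles: 1/1 + 1/1 + 2/2 + 3/3 + 2/2 + 2/2 + 2/2 + 1/2 + 2/4 + 1/1 + 0/1 + 2/3 + 1/2 = 61/6; mean = 61/6 ÷ 13 = 61/78 = 0.782051… → 0.782.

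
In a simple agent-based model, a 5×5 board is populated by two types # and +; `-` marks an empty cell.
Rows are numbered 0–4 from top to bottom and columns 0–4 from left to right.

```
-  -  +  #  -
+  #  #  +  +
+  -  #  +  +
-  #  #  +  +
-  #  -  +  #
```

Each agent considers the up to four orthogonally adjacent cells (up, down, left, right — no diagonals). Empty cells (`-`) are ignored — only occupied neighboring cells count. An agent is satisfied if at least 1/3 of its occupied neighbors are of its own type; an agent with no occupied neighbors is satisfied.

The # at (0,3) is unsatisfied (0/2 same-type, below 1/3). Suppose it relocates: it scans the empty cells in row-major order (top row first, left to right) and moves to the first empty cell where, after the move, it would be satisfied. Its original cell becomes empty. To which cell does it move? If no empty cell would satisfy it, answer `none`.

Vacating (0,3). Empty cells in order:
  (0,0): 0/1 same-type → still unsatisfied.
  (0,1): 1/2 same-type → satisfied — stop here.

(0,1)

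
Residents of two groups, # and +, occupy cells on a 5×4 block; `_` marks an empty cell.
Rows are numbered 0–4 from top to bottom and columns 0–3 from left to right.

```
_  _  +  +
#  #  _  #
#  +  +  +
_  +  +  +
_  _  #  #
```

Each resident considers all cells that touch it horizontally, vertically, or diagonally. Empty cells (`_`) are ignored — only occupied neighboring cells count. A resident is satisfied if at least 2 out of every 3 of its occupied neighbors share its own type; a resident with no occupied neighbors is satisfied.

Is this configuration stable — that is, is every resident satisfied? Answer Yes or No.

(0,2)+ 1/3 not
(0,3)+ 1/2 not
(1,0)# 2/3 satisfied
(1,1)# 2/5 not
(1,3)# 0/4 not
(2,0)# 2/4 not
(2,1)+ 3/6 not
(2,2)+ 5/7 satisfied
(2,3)+ 3/4 satisfied
(3,1)+ 3/5 not
(3,2)+ 5/7 satisfied
(3,3)+ 3/5 not
(4,2)# 1/4 not
(4,3)# 1/3 not
For instance (0,2) has only 1/3 same-type neighbors, below 2/3.

No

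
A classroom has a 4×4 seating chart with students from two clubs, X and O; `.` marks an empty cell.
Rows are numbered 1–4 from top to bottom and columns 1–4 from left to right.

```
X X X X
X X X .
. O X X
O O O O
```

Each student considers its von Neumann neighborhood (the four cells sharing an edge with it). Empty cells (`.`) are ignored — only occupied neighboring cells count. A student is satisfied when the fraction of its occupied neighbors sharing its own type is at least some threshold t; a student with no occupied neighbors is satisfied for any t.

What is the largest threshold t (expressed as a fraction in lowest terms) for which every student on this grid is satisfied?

1/3

(1,1)X 2/2
(1,2)X 3/3
(1,3)X 3/3
(1,4)X 1/1
(2,1)X 2/2
(2,2)X 3/4
(2,3)X 3/3
(3,2)O 1/3
(3,3)X 2/4
(3,4)X 1/2
(4,1)O 1/1
(4,2)O 3/3
(4,3)O 2/3
(4,4)O 1/2
The smallest same-type fraction is 1/3 at (3,2), which reduces to 1/3. Any threshold above that leaves this student unsatisfied.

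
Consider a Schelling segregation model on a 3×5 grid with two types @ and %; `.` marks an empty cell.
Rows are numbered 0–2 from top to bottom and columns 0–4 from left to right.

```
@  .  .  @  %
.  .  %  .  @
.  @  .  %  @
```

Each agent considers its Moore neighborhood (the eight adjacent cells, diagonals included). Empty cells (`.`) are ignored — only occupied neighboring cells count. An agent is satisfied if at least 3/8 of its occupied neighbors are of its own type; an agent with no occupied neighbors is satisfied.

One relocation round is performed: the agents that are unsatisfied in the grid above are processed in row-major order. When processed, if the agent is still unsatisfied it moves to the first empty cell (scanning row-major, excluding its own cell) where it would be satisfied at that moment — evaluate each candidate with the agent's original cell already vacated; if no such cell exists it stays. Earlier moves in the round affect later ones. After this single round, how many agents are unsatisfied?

1

Initially unsatisfied (in order): (0,3), (0,4), (1,2), (2,1), (2,3).
  (0,3) → (0,1).
  (0,4) → (0,2).
  (1,2): now satisfied by earlier moves; stays.
  (2,1) → (0,4).
  (2,3) → (0,3).
Resulting grid:
@ @ % % @
. . % . @
. . . . @
Unsatisfied now: (0,1).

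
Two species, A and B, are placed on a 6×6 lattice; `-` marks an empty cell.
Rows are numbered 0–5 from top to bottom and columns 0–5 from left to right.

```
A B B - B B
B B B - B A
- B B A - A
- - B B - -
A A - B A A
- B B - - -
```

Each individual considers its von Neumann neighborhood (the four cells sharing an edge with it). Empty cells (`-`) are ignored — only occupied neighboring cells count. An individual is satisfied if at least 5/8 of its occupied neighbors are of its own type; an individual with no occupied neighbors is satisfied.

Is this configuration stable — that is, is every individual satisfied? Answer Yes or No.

No

Row 0: (0,0)A 0/2 unhappy · (0,1)B 2/3 ok · (0,2)B 2/2 ok · (0,4)B 2/2 ok · (0,5)B 1/2 unhappy
Row 1: (1,0)B 1/2 unhappy · (1,1)B 4/4 ok · (1,2)B 3/3 ok · (1,4)B 1/2 unhappy · (1,5)A 1/3 unhappy
Row 2: (2,1)B 2/2 ok · (2,2)B 3/4 ok · (2,3)A 0/2 unhappy · (2,5)A 1/1 ok
Row 3: (3,2)B 2/2 ok · (3,3)B 2/3 ok
Row 4: (4,0)A 1/1 ok · (4,1)A 1/2 unhappy · (4,3)B 1/2 unhappy · (4,4)A 1/2 unhappy · (4,5)A 1/1 ok
Row 5: (5,1)B 1/2 unhappy · (5,2)B 1/1 ok
For instance (0,0) has only 0/2 same-type neighbors, below 5/8.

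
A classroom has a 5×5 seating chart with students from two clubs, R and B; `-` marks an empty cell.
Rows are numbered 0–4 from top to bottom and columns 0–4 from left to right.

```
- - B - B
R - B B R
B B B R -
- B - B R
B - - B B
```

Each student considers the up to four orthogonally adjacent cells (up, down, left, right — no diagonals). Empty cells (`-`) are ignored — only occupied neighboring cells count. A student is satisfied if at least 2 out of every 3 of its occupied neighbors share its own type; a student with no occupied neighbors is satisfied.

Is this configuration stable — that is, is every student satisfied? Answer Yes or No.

No

(0,2)B 1/1 satisfied
(0,4)B 0/1 not
(1,0)R 0/1 not
(1,2)B 3/3 satisfied
(1,3)B 1/3 not
(1,4)R 0/2 not
(2,0)B 1/2 not
(2,1)B 3/3 satisfied
(2,2)B 2/3 satisfied
(2,3)R 0/3 not
(3,1)B 1/1 satisfied
(3,3)B 1/3 not
(3,4)R 0/2 not
(4,0)B 0/0 satisfied
(4,3)B 2/2 satisfied
(4,4)B 1/2 not
For instance (0,4) has only 0/1 same-type neighbors, below 2/3.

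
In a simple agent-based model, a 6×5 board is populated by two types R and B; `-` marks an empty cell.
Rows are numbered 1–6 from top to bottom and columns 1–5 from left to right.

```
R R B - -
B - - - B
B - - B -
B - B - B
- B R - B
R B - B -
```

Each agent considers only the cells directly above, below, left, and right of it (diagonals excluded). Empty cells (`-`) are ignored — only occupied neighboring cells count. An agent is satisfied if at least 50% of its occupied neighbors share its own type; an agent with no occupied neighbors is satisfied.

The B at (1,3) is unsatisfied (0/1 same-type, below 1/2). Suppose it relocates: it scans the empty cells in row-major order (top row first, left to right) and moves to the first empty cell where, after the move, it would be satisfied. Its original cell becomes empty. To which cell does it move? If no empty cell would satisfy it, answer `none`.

(1,4)

Vacating (1,3). Empty cells in order:
  (1,4): 0/0 same-type → satisfied — stop here.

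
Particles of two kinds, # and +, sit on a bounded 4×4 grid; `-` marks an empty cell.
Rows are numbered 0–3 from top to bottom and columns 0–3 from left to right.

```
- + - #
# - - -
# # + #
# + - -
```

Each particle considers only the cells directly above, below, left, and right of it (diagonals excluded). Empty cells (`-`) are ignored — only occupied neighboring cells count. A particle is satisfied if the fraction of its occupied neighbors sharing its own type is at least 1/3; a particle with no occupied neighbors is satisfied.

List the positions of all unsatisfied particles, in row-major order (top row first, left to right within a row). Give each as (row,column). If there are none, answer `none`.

Row 0: (0,1)+ 0/0 ok · (0,3)# 0/0 ok
Row 1: (1,0)# 1/1 ok
Row 2: (2,0)# 3/3 ok · (2,1)# 1/3 ok · (2,2)+ 0/2 unhappy · (2,3)# 0/1 unhappy
Row 3: (3,0)# 1/2 ok · (3,1)+ 0/2 unhappy

(2,2), (2,3), (3,1)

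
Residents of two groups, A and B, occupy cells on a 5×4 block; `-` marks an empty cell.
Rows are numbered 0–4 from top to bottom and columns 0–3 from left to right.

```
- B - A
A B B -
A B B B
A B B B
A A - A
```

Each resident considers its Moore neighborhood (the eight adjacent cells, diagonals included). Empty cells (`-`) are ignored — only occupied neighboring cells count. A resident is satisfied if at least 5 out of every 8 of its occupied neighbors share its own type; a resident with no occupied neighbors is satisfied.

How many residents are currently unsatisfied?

Row 0: (0,1)B 2/3 satisfied · (0,3)A 0/1 not
Row 1: (1,0)A 1/4 not · (1,1)B 4/6 satisfied · (1,2)B 5/6 satisfied
Row 2: (2,0)A 2/5 not · (2,1)B 5/8 satisfied · (2,2)B 7/7 satisfied · (2,3)B 4/4 satisfied
Row 3: (3,0)A 3/5 not · (3,1)B 3/7 not · (3,2)B 5/7 satisfied · (3,3)B 3/4 satisfied
Row 4: (4,0)A 2/3 satisfied · (4,1)A 2/4 not · (4,3)A 0/2 not
Unsatisfied: (0,3), (1,0), (2,0), (3,0), (3,1), (4,1), (4,3) — 7 in total.

7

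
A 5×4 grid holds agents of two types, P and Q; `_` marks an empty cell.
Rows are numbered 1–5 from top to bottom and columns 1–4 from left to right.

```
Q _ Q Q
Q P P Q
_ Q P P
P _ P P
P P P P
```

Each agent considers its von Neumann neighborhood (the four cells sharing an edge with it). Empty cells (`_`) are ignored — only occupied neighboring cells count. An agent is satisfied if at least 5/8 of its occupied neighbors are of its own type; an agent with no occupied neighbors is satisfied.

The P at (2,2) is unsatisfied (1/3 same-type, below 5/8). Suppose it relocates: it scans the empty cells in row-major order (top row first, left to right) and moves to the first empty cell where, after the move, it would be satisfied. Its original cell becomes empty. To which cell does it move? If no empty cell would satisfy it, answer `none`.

Vacating (2,2). Empty cells in order:
  (1,2): 0/2 same-type → still unsatisfied.
  (3,1): 1/3 same-type → still unsatisfied.
  (4,2): 3/4 same-type → satisfied — stop here.

(4,2)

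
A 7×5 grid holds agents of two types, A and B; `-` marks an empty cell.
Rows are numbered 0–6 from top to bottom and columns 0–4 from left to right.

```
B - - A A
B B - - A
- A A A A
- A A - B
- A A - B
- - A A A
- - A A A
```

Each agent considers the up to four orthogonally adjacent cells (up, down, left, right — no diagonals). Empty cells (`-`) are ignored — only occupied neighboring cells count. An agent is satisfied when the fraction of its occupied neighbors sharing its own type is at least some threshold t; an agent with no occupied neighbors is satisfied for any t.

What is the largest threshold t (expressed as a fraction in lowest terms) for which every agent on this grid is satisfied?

1/2

(0,0)B 1/1
(0,3)A 1/1
(0,4)A 2/2
(1,0)B 2/2
(1,1)B 1/2
(1,4)A 2/2
(2,1)A 2/3
(2,2)A 3/3
(2,3)A 2/2
(2,4)A 2/3
(3,1)A 3/3
(3,2)A 3/3
(3,4)B 1/2
(4,1)A 2/2
(4,2)A 3/3
(4,4)B 1/2
(5,2)A 3/3
(5,3)A 3/3
(5,4)A 2/3
(6,2)A 2/2
(6,3)A 3/3
(6,4)A 2/2
The smallest same-type fraction is 1/2 at (1,1), which reduces to 1/2. Any threshold above that leaves this agent unsatisfied.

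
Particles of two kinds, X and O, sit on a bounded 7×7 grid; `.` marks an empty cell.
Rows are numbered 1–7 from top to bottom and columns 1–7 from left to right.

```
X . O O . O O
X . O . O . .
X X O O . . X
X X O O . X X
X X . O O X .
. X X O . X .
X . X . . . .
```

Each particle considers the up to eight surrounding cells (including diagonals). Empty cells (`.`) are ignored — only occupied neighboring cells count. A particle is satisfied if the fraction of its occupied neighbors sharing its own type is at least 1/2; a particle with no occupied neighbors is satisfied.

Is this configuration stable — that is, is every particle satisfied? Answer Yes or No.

(1,1)X 1/1 ok
(1,3)O 2/2 ok
(1,4)O 3/3 ok
(1,6)O 2/2 ok
(1,7)O 1/1 ok
(2,1)X 3/3 ok
(2,3)O 4/5 ok
(2,5)O 3/3 ok
(3,1)X 4/4 ok
(3,2)X 4/7 ok
(3,3)O 4/6 ok
(3,4)O 5/5 ok
(3,7)X 2/2 ok
(4,1)X 5/5 ok
(4,2)X 5/7 ok
(4,3)O 4/7 ok
(4,4)O 5/5 ok
(4,6)X 3/4 ok
(4,7)X 3/3 ok
(5,1)X 4/4 ok
(5,2)X 5/6 ok
(5,4)O 4/5 ok
(5,5)O 3/6 ok
(5,6)X 3/4 ok
(6,2)X 5/5 ok
(6,3)X 3/5 ok
(6,4)O 2/4 ok
(6,6)X 1/2 ok
(7,1)X 1/1 ok
(7,3)X 2/3 ok
All meet the threshold, so the configuration is stable.

Yes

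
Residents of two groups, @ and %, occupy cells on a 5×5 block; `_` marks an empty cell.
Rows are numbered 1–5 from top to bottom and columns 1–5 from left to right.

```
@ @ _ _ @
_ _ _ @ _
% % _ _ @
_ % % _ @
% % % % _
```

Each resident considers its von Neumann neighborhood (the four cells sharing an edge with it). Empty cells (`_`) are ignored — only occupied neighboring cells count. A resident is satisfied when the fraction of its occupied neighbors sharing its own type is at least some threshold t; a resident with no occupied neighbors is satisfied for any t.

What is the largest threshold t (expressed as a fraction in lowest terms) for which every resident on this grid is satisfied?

(1,1)@ 1/1
(1,2)@ 1/1
(1,5)@ — no occupied neighbors
(2,4)@ — no occupied neighbors
(3,1)% 1/1
(3,2)% 2/2
(3,5)@ 1/1
(4,2)% 3/3
(4,3)% 2/2
(4,5)@ 1/1
(5,1)% 1/1
(5,2)% 3/3
(5,3)% 3/3
(5,4)% 1/1
The smallest same-type fraction is 1/1 at (1,1), which reduces to 1/1. Any threshold above that leaves this resident unsatisfied.

1/1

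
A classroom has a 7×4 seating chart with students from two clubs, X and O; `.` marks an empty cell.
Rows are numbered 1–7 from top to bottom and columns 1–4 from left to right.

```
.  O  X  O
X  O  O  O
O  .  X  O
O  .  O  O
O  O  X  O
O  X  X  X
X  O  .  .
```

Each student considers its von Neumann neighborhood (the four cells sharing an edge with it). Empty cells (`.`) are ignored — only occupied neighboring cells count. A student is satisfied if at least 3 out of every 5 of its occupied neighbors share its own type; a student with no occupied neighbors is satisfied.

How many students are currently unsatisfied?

16

Row 1: (1,2)O 1/2 not · (1,3)X 0/3 not · (1,4)O 1/2 not
Row 2: (2,1)X 0/2 not · (2,2)O 2/3 satisfied · (2,3)O 2/4 not · (2,4)O 3/3 satisfied
Row 3: (3,1)O 1/2 not · (3,3)X 0/3 not · (3,4)O 2/3 satisfied
Row 4: (4,1)O 2/2 satisfied · (4,3)O 1/3 not · (4,4)O 3/3 satisfied
Row 5: (5,1)O 3/3 satisfied · (5,2)O 1/3 not · (5,3)X 1/4 not · (5,4)O 1/3 not
Row 6: (6,1)O 1/3 not · (6,2)X 1/4 not · (6,3)X 3/3 satisfied · (6,4)X 1/2 not
Row 7: (7,1)X 0/2 not · (7,2)O 0/2 not
Unsatisfied: (1,2), (1,3), (1,4), (2,1), (2,3), (3,1), (3,3), (4,3), (5,2), (5,3), (5,4), (6,1), (6,2), (6,4), (7,1), (7,2) — 16 in total.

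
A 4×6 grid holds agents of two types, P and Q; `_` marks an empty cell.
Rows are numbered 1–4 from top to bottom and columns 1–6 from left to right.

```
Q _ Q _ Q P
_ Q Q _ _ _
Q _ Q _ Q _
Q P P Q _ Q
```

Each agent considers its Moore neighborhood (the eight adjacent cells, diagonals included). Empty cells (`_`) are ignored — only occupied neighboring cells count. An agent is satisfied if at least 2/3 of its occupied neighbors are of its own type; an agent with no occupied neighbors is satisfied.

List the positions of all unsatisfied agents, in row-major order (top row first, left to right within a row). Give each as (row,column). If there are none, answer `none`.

(1,5), (1,6), (3,3), (4,1), (4,2), (4,3)

(1,1)Q 1/1 ok
(1,3)Q 2/2 ok
(1,5)Q 0/1 unhappy
(1,6)P 0/1 unhappy
(2,2)Q 5/5 ok
(2,3)Q 3/3 ok
(3,1)Q 2/3 ok
(3,3)Q 3/5 unhappy
(3,5)Q 2/2 ok
(4,1)Q 1/2 unhappy
(4,2)P 1/4 unhappy
(4,3)P 1/3 unhappy
(4,4)Q 2/3 ok
(4,6)Q 1/1 ok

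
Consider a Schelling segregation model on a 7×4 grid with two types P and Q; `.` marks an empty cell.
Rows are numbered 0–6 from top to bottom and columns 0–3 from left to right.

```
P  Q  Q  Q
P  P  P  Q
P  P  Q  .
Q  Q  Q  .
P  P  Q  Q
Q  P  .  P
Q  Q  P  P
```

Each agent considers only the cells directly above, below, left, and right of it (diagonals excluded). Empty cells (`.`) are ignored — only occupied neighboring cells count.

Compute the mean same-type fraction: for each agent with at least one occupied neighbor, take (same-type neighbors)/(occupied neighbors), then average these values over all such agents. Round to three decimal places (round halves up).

(0,0)P 1/2
(0,1)Q 1/3
(0,2)Q 2/3
(0,3)Q 2/2
(1,0)P 3/3
(1,1)P 3/4
(1,2)P 1/4
(1,3)Q 1/2
(2,0)P 2/3
(2,1)P 2/4
(2,2)Q 1/3
(3,0)Q 1/3
(3,1)Q 2/4
(3,2)Q 3/3
(4,0)P 1/3
(4,1)P 2/4
(4,2)Q 2/3
(4,3)Q 1/2
(5,0)Q 1/3
(5,1)P 1/3
(5,3)P 1/2
(6,0)Q 2/2
(6,1)Q 1/3
(6,2)P 1/2
(6,3)P 2/2
Sum over 25 agents: 1/2 + 1/3 + 2/3 + 2/2 + 3/3 + 3/4 + 1/4 + 1/2 + 2/3 + 2/4 + 1/3 + 1/3 + 2/4 + 3/3 + 1/3 + 2/4 + 2/3 + 1/2 + 1/3 + 1/3 + 1/2 + 2/2 + 1/3 + 1/2 + 2/2 = 43/3; mean = 43/3 ÷ 25 = 43/75 = 0.573333… → 0.573.

0.573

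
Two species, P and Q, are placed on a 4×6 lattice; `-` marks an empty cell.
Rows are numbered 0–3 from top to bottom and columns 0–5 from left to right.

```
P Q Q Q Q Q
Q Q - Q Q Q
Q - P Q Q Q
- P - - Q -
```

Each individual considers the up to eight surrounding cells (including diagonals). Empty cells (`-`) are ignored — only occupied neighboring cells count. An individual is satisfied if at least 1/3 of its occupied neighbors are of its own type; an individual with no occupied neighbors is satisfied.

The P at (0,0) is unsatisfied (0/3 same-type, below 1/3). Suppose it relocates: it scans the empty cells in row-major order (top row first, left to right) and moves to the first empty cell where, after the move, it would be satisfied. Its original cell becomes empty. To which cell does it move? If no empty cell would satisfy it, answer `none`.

Vacating (0,0). Empty cells in order:
  (1,2): 1/7 same-type → still unsatisfied.
  (2,1): 2/5 same-type → satisfied — stop here.

(2,1)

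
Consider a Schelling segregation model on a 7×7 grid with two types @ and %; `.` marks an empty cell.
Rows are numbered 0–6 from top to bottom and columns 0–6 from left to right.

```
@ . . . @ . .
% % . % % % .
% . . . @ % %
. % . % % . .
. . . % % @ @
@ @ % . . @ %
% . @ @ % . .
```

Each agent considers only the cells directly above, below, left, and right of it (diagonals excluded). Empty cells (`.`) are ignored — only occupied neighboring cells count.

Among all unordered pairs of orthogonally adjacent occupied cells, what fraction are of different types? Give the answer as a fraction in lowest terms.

Scan each occupied cell's neighbors to the right and below so each pair is counted once.
From row 0: 2 unlike of 2 pairs (running 2/2).
From row 1: 1 unlike of 6 pairs (running 3/8).
From row 2: 2 unlike of 3 pairs (running 5/11).
From row 3: 0 unlike of 3 pairs (running 5/14).
From row 4: 2 unlike of 5 pairs (running 7/19).
From row 5: 4 unlike of 5 pairs (running 11/24).
From row 6: 1 unlike of 2 pairs (running 12/26).
Total adjacent occupied pairs: 26; unlike-type pairs: 12.
12/26 reduces to 6/13.

6/13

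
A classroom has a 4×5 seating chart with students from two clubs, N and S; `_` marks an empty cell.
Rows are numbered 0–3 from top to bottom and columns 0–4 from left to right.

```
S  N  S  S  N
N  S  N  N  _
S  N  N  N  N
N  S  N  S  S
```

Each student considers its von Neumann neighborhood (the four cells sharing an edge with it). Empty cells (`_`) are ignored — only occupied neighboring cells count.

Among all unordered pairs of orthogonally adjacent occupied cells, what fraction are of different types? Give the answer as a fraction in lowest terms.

19/28

Scan each occupied cell's neighbors to the right and below so each pair is counted once.
From row 0: 7 unlike of 8 pairs (running 7/8).
From row 1: 4 unlike of 7 pairs (running 11/15).
From row 2: 5 unlike of 9 pairs (running 16/24).
From row 3: 3 unlike of 4 pairs (running 19/28).
Total adjacent occupied pairs: 28; unlike-type pairs: 19.
19/28 is already in lowest terms.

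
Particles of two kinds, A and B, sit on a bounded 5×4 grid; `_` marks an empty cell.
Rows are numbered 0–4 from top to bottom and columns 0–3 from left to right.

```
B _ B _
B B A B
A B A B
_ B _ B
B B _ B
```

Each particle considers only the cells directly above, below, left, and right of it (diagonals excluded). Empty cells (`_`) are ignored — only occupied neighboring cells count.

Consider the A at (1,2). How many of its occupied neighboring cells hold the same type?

1

Occupied neighbors of (1,2): (0,2)=B, (2,2)=A, (1,1)=B, (1,3)=B.
Same type (A): 1 of 4.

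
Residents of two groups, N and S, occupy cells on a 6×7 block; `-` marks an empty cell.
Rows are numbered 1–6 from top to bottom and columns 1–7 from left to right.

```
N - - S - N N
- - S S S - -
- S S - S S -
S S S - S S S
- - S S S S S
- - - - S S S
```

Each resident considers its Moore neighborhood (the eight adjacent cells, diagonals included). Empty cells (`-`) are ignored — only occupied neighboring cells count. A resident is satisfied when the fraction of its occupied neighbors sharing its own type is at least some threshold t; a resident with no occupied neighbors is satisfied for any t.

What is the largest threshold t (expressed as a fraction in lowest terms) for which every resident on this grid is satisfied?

(1,1)N — no occupied neighbors
(1,4)S 3/3
(1,6)N 1/2
(1,7)N 1/1
(2,3)S 4/4
(2,4)S 5/5
(2,5)S 4/5
(3,2)S 5/5
(3,3)S 5/5
(3,5)S 5/5
(3,6)S 5/5
(4,1)S 2/2
(4,2)S 5/5
(4,3)S 5/5
(4,5)S 6/6
(4,6)S 7/7
(4,7)S 4/4
(5,3)S 3/3
(5,4)S 5/5
(5,5)S 6/6
(5,6)S 8/8
(5,7)S 5/5
(6,5)S 4/4
(6,6)S 5/5
(6,7)S 3/3
The smallest same-type fraction is 1/2 at (1,6), which reduces to 1/2. Any threshold above that leaves this resident unsatisfied.

1/2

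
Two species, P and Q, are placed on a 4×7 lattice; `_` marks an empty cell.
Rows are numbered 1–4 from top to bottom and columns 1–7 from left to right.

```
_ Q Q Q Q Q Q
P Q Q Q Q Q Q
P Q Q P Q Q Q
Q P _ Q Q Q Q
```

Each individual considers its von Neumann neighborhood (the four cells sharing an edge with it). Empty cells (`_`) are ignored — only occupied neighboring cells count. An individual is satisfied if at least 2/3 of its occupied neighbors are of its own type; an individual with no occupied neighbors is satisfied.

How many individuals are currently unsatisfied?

(1,2)Q 2/2 satisfied
(1,3)Q 3/3 satisfied
(1,4)Q 3/3 satisfied
(1,5)Q 3/3 satisfied
(1,6)Q 3/3 satisfied
(1,7)Q 2/2 satisfied
(2,1)P 1/2 not
(2,2)Q 3/4 satisfied
(2,3)Q 4/4 satisfied
(2,4)Q 3/4 satisfied
(2,5)Q 4/4 satisfied
(2,6)Q 4/4 satisfied
(2,7)Q 3/3 satisfied
(3,1)P 1/3 not
(3,2)Q 2/4 not
(3,3)Q 2/3 satisfied
(3,4)P 0/4 not
(3,5)Q 3/4 satisfied
(3,6)Q 4/4 satisfied
(3,7)Q 3/3 satisfied
(4,1)Q 0/2 not
(4,2)P 0/2 not
(4,4)Q 1/2 not
(4,5)Q 3/3 satisfied
(4,6)Q 3/3 satisfied
(4,7)Q 2/2 satisfied
Unsatisfied: (2,1), (3,1), (3,2), (3,4), (4,1), (4,2), (4,4) — 7 in total.

7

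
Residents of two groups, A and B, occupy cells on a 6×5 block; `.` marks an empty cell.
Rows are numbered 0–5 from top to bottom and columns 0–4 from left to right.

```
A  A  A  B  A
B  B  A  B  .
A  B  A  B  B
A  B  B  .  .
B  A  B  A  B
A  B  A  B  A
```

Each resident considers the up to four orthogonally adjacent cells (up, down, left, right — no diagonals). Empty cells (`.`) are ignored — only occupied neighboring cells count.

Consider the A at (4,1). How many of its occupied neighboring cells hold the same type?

0

Occupied neighbors of (4,1): (3,1)=B, (5,1)=B, (4,0)=B, (4,2)=B.
Same type (A): 0 of 4.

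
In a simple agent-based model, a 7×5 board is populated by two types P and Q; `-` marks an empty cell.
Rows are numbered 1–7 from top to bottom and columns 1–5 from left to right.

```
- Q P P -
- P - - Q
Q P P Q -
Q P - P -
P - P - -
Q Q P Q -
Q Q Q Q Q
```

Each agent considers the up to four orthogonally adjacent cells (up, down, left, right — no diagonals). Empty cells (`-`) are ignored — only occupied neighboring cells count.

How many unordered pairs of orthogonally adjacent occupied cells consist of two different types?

11

Scan each occupied cell's neighbors to the right and below so each pair is counted once.
From row 1: 2 unlike of 3 pairs (running 2/3).
From row 2: 0 unlike of 1 pairs (running 2/4).
From row 3: 3 unlike of 6 pairs (running 5/10).
From row 4: 2 unlike of 2 pairs (running 7/12).
From row 5: 1 unlike of 2 pairs (running 8/14).
From row 6: 3 unlike of 7 pairs (running 11/21).
From row 7: 0 unlike of 4 pairs (running 11/25).
Total adjacent occupied pairs: 25; unlike-type pairs: 11.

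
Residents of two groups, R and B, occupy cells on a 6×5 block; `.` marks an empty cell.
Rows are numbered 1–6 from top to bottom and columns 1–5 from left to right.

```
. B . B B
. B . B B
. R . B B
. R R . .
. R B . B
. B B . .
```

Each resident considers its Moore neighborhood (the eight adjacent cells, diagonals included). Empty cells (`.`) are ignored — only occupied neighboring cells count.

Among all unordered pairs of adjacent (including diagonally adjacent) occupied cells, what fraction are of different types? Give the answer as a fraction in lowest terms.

7/27

Scan each occupied cell's neighbors to the right and below (and the two forward diagonals) so each pair is counted once.
From row 1: 0 unlike of 6 pairs (running 0/6).
From row 2: 1 unlike of 6 pairs (running 1/12).
From row 3: 1 unlike of 4 pairs (running 2/16).
From row 4: 2 unlike of 5 pairs (running 4/21).
From row 5: 3 unlike of 5 pairs (running 7/26).
From row 6: 0 unlike of 1 pairs (running 7/27).
Total adjacent occupied pairs: 27; unlike-type pairs: 7.
7/27 is already in lowest terms.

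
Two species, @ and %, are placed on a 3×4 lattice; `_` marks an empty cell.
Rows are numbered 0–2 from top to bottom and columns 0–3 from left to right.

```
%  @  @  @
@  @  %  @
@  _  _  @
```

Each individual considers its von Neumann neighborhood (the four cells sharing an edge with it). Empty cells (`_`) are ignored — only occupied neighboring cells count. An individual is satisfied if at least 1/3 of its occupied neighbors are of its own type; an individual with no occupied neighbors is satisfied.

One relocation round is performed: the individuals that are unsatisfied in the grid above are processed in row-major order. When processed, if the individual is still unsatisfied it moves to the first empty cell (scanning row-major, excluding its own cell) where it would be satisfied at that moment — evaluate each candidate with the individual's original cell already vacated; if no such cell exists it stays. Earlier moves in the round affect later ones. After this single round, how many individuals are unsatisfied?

Initially unsatisfied (in order): (0,0), (1,2).
  (0,0) → (2,2).
  (1,2) → (2,1).
Resulting grid:
_ @ @ @
@ @ _ @
@ % % @
All satisfied now.

0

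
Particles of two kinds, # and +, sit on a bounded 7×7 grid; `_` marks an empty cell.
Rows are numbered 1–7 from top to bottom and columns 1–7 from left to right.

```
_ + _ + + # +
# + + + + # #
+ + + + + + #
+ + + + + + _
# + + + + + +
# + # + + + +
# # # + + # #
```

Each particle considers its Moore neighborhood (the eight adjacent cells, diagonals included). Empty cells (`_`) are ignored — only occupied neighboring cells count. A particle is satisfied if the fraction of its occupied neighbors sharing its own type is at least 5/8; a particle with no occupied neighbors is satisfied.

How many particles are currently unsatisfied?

(1,2)+ 2/3 ✓
(1,4)+ 4/4 ✓
(1,5)+ 3/5 ✗
(1,6)# 2/5 ✗
(1,7)+ 0/3 ✗
(2,1)# 0/4 ✗
(2,2)+ 5/6 ✓
(2,3)+ 7/7 ✓
(2,4)+ 7/7 ✓
(2,5)+ 6/8 ✓
(2,6)# 3/8 ✗
(2,7)# 3/5 ✗
(3,1)+ 4/5 ✓
(3,2)+ 7/8 ✓
(3,3)+ 8/8 ✓
(3,4)+ 8/8 ✓
(3,5)+ 7/8 ✓
(3,6)+ 4/7 ✗
(3,7)# 2/4 ✗
(4,1)+ 4/5 ✓
(4,2)+ 7/8 ✓
(4,3)+ 8/8 ✓
(4,4)+ 8/8 ✓
(4,5)+ 8/8 ✓
(4,6)+ 6/7 ✓
(5,1)# 1/5 ✗
(5,2)+ 5/8 ✓
(5,3)+ 7/8 ✓
(5,4)+ 7/8 ✓
(5,5)+ 8/8 ✓
(5,6)+ 7/7 ✓
(5,7)+ 4/4 ✓
(6,1)# 3/5 ✗
(6,2)+ 2/8 ✗
(6,3)# 2/8 ✗
(6,4)+ 6/8 ✓
(6,5)+ 7/8 ✓
(6,6)+ 6/8 ✓
(6,7)+ 3/5 ✗
(7,1)# 2/3 ✓
(7,2)# 4/5 ✓
(7,3)# 2/5 ✗
(7,4)+ 3/5 ✗
(7,5)+ 4/5 ✓
(7,6)# 1/5 ✗
(7,7)# 1/3 ✗
Unsatisfied: (1,5), (1,6), (1,7), (2,1), (2,6), (2,7), (3,6), (3,7), (5,1), (6,1), (6,2), (6,3), (6,7), (7,3), (7,4), (7,6), (7,7) — 17 in total.

17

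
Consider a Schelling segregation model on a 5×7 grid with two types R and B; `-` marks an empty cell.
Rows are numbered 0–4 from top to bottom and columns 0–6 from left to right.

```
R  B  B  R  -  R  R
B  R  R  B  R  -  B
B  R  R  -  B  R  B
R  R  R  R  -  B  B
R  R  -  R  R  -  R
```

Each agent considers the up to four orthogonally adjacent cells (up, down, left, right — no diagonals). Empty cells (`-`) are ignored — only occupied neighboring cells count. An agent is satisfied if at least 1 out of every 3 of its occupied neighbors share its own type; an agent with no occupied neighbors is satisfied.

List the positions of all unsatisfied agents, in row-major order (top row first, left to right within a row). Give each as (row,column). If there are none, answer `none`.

(0,0), (0,3), (1,3), (1,4), (2,4), (2,5), (4,6)

(0,0)R 0/2 unhappy
(0,1)B 1/3 ok
(0,2)B 1/3 ok
(0,3)R 0/2 unhappy
(0,5)R 1/1 ok
(0,6)R 1/2 ok
(1,0)B 1/3 ok
(1,1)R 2/4 ok
(1,2)R 2/4 ok
(1,3)B 0/3 unhappy
(1,4)R 0/2 unhappy
(1,6)B 1/2 ok
(2,0)B 1/3 ok
(2,1)R 3/4 ok
(2,2)R 3/3 ok
(2,4)B 0/2 unhappy
(2,5)R 0/3 unhappy
(2,6)B 2/3 ok
(3,0)R 2/3 ok
(3,1)R 4/4 ok
(3,2)R 3/3 ok
(3,3)R 2/2 ok
(3,5)B 1/2 ok
(3,6)B 2/3 ok
(4,0)R 2/2 ok
(4,1)R 2/2 ok
(4,3)R 2/2 ok
(4,4)R 1/1 ok
(4,6)R 0/1 unhappy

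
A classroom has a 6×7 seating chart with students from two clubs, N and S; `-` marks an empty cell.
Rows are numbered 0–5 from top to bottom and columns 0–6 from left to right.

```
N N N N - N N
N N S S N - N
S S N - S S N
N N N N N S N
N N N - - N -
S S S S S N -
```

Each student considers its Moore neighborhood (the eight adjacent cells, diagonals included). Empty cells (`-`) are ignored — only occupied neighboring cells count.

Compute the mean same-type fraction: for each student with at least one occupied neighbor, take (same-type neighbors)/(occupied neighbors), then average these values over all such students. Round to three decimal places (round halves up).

(0,0)N 3/3
(0,1)N 4/5
(0,2)N 3/5
(0,3)N 2/4
(0,5)N 3/3
(0,6)N 2/2
(1,0)N 3/5
(1,1)N 5/8
(1,2)S 2/7
(1,3)S 2/6
(1,4)N 2/5
(1,6)N 3/4
(2,0)S 1/5
(2,1)S 2/8
(2,2)N 4/7
(2,4)S 3/6
(2,5)S 2/7
(2,6)N 2/4
(3,0)N 3/5
(3,1)N 6/8
(3,2)N 5/6
(3,3)N 4/5
(3,4)N 2/5
(3,5)S 2/6
(3,6)N 2/4
(4,0)N 3/5
(4,1)N 5/8
(4,2)N 4/7
(4,5)N 3/5
(5,0)S 1/3
(5,1)S 2/5
(5,2)S 2/4
(5,3)S 2/3
(5,4)S 1/3
(5,5)N 1/2
Sum over 35 students: 3/3 + 4/5 + 3/5 + 2/4 + 3/3 + 2/2 + 3/5 + 5/8 + 2/7 + 2/6 + 2/5 + 3/4 + 1/5 + 2/8 + 4/7 + 3/6 + 2/7 + 2/4 + 3/5 + 6/8 + 5/6 + 4/5 + 2/5 + 2/6 + 2/4 + 3/5 + 5/8 + 4/7 + 3/5 + 1/3 + 2/5 + 2/4 + 2/3 + 1/3 + 1/2 = 821/42; mean = 821/42 ÷ 35 = 821/1470 = 0.558503… → 0.559.

0.559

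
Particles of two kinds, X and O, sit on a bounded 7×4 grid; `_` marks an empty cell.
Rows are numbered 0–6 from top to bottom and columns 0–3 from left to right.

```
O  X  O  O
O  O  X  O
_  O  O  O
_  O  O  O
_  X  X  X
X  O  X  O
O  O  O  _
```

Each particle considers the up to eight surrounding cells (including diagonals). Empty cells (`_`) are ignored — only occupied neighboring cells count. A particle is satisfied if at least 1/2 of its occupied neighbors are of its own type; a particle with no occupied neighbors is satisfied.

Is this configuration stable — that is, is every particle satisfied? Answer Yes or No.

Row 0: (0,0)O 2/3 ✓ · (0,1)X 1/5 ✗ · (0,2)O 3/5 ✓ · (0,3)O 2/3 ✓
Row 1: (1,0)O 3/4 ✓ · (1,1)O 5/7 ✓ · (1,2)X 1/8 ✗ · (1,3)O 4/5 ✓
Row 2: (2,1)O 5/6 ✓ · (2,2)O 7/8 ✓ · (2,3)O 4/5 ✓
Row 3: (3,1)O 3/5 ✓ · (3,2)O 5/8 ✓ · (3,3)O 3/5 ✓
Row 4: (4,1)X 3/6 ✓ · (4,2)X 3/8 ✗ · (4,3)X 2/5 ✗
Row 5: (5,0)X 1/4 ✗ · (5,1)O 3/7 ✗ · (5,2)X 3/7 ✗ · (5,3)O 1/4 ✗
Row 6: (6,0)O 2/3 ✓ · (6,1)O 3/5 ✓ · (6,2)O 3/4 ✓
For instance (0,1) has only 1/5 same-type neighbors, below 1/2.

No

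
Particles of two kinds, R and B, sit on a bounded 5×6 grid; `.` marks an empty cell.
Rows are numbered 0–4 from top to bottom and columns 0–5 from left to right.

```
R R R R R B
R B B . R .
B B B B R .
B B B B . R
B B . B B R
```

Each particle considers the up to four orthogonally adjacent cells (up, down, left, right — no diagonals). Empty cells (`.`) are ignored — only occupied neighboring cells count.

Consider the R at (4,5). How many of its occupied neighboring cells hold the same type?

Occupied neighbors of (4,5): (3,5)=R, (4,4)=B.
Same type (R): 1 of 2.

1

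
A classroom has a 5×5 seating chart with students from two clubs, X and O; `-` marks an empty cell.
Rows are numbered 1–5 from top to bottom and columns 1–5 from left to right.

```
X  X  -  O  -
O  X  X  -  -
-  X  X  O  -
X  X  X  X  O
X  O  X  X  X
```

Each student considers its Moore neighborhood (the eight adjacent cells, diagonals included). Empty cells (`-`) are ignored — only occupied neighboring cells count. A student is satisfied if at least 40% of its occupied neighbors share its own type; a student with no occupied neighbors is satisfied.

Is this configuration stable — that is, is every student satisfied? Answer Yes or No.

No

(1,1)X 2/3 ok
(1,2)X 3/4 ok
(1,4)O 0/1 unhappy
(2,1)O 0/4 unhappy
(2,2)X 5/6 ok
(2,3)X 4/6 ok
(3,2)X 6/7 ok
(3,3)X 6/7 ok
(3,4)O 1/5 unhappy
(4,1)X 3/4 ok
(4,2)X 6/7 ok
(4,3)X 6/8 ok
(4,4)X 5/7 ok
(4,5)O 1/4 unhappy
(5,1)X 2/3 ok
(5,2)O 0/5 unhappy
(5,3)X 4/5 ok
(5,4)X 4/5 ok
(5,5)X 2/3 ok
For instance (1,4) has only 0/1 same-type neighbors, below 2/5.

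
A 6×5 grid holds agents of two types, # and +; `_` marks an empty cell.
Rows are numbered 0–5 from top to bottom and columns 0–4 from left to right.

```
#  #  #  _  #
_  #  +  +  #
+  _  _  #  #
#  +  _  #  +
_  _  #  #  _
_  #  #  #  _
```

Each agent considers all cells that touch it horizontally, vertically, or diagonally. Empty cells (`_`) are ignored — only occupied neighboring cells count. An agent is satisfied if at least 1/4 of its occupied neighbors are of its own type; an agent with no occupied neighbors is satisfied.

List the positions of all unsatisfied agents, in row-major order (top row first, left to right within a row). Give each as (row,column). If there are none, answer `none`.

(0,0)# 2/2 ✓
(0,1)# 3/4 ✓
(0,2)# 2/4 ✓
(0,4)# 1/2 ✓
(1,1)# 3/5 ✓
(1,2)+ 1/5 ✗
(1,3)+ 1/6 ✗
(1,4)# 3/4 ✓
(2,0)+ 1/3 ✓
(2,3)# 3/6 ✓
(2,4)# 3/5 ✓
(3,0)# 0/2 ✗
(3,1)+ 1/3 ✓
(3,3)# 4/5 ✓
(3,4)+ 0/4 ✗
(4,2)# 5/6 ✓
(4,3)# 4/5 ✓
(5,1)# 2/2 ✓
(5,2)# 4/4 ✓
(5,3)# 3/3 ✓

(1,2), (1,3), (3,0), (3,4)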